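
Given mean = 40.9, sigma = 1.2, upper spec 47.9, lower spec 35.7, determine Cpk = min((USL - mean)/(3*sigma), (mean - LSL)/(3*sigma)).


Cpu = (47.9 - 40.9) / (3 * 1.2) = 1.94
Cpl = (40.9 - 35.7) / (3 * 1.2) = 1.44
Cpk = min(1.94, 1.44) = 1.44

1.44


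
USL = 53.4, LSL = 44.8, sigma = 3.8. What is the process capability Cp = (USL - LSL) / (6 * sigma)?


Cp = (53.4 - 44.8) / (6 * 3.8)

0.38


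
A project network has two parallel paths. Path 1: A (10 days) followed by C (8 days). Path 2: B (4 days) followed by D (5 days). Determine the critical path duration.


Path 1 = 10 + 8 = 18 days
Path 2 = 4 + 5 = 9 days
Duration = max(18, 9) = 18 days

18 days


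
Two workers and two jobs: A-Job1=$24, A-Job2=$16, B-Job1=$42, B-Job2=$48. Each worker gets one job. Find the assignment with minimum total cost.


Option 1: A->1 + B->2 = $24 + $48 = $72
Option 2: A->2 + B->1 = $16 + $42 = $58
Min cost = min($72, $58) = $58

$58


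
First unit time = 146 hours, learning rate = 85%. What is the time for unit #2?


Formula: T_n = T_1 * (learning_rate)^(log2(n)) where learning_rate = rate/100
Doublings = log2(2) = 1
T_n = 146 * 0.85^1
T_n = 146 * 0.85 = 124.1 hours

124.1 hours


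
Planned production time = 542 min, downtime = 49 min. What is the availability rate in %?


Formula: Availability = (Planned Time - Downtime) / Planned Time * 100
Uptime = 542 - 49 = 493 min
Availability = 493 / 542 * 100 = 91.0%

91.0%


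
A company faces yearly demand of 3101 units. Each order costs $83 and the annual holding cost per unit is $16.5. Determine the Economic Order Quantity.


Formula: EOQ = sqrt(2 * D * S / H)
Numerator: 2 * 3101 * 83 = 514766
2DS/H = 514766 / 16.5 = 31197.9
EOQ = sqrt(31197.9) = 176.6 units

176.6 units


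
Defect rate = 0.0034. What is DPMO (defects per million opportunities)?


DPMO = defect_rate * 1000000 = 0.0034 * 1000000

3400


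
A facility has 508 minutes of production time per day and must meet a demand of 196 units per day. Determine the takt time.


Formula: Takt Time = Available Production Time / Customer Demand
Takt = 508 min/day / 196 units/day
Takt = 2.59 min/unit

2.59 min/unit


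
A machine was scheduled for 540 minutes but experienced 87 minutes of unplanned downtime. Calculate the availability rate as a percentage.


Formula: Availability = (Planned Time - Downtime) / Planned Time * 100
Uptime = 540 - 87 = 453 min
Availability = 453 / 540 * 100 = 83.9%

83.9%


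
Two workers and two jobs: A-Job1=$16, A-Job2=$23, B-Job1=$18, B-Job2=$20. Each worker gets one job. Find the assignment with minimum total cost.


Option 1: A->1 + B->2 = $16 + $20 = $36
Option 2: A->2 + B->1 = $23 + $18 = $41
Min cost = min($36, $41) = $36

$36


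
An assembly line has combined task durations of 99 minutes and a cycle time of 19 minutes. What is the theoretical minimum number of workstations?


Formula: N_min = ceil(Sum of Task Times / Cycle Time)
N_min = ceil(99 min / 19 min) = ceil(5.2105)
N_min = 6 stations

6


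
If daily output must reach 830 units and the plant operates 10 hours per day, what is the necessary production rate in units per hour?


Formula: Production Rate = Daily Demand / Available Hours
Rate = 830 units/day / 10 hours/day
Rate = 83.0 units/hour

83.0 units/hour


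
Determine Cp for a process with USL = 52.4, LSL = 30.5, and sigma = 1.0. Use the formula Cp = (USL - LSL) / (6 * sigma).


Cp = (52.4 - 30.5) / (6 * 1.0)

3.65


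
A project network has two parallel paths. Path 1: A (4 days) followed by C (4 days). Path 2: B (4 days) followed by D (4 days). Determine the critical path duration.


Path 1 = 4 + 4 = 8 days
Path 2 = 4 + 4 = 8 days
Duration = max(8, 8) = 8 days

8 days


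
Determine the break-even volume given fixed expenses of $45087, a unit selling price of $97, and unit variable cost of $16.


Formula: BEQ = Fixed Costs / (Price - Variable Cost)
Contribution margin = $97 - $16 = $81/unit
BEQ = ceil($45087 / $81/unit) = ceil(556.63) = 557 units

557 units


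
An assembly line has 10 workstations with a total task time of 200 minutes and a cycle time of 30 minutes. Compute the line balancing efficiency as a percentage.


Formula: Efficiency = Sum of Task Times / (N_stations * CT) * 100
Total station capacity = 10 stations * 30 min = 300 min
Efficiency = 200 / 300 * 100 = 66.7%

66.7%


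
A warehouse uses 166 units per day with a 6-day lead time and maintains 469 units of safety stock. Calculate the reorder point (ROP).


Formula: ROP = (Daily Demand * Lead Time) + Safety Stock
Demand during lead time = 166 * 6 = 996 units
ROP = 996 + 469 = 1465 units

1465 units


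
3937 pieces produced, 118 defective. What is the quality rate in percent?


Formula: Quality Rate = Good Pieces / Total Pieces * 100
Good pieces = 3937 - 118 = 3819
QR = 3819 / 3937 * 100 = 97.0%

97.0%


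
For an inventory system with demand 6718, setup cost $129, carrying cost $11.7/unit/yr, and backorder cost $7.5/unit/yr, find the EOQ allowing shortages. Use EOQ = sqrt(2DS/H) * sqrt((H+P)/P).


Formula: EOQ* = sqrt(2DS/H) * sqrt((H+P)/P)
Base EOQ = sqrt(2*6718*129/11.7) = 384.89 units
Correction = sqrt((11.7+7.5)/7.5) = 1.6
EOQ* = 384.89 * 1.6 = 615.8 units

615.8 units


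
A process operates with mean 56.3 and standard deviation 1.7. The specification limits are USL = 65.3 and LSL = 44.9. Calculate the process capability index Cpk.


Cpu = (65.3 - 56.3) / (3 * 1.7) = 1.76
Cpl = (56.3 - 44.9) / (3 * 1.7) = 2.24
Cpk = min(1.76, 2.24) = 1.76

1.76


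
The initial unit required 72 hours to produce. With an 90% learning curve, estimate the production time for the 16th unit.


Formula: T_n = T_1 * (learning_rate)^(log2(n)) where learning_rate = rate/100
Doublings = log2(16) = 4
T_n = 72 * 0.9^4
T_n = 72 * 0.6561 = 47.2 hours

47.2 hours


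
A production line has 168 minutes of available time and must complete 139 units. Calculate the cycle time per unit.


Formula: CT = Available Time / Number of Units
CT = 168 min / 139 units
CT = 1.21 min/unit

1.21 min/unit


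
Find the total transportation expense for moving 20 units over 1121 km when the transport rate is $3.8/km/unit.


TC = dist * cost * units = 1121 * 3.8 * 20 = $85196.00

$85196.00


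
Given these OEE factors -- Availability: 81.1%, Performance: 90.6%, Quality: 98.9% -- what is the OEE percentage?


Formula: OEE = Availability * Performance * Quality / 10000
A * P = 81.1% * 90.6% / 100 = 73.48%
OEE = 73.48% * 98.9% / 100 = 72.7%

72.7%


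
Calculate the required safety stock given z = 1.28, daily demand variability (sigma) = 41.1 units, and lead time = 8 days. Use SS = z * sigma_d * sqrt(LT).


Formula: SS = z * sigma_d * sqrt(LT)
sqrt(LT) = sqrt(8) = 2.8284
SS = 1.28 * 41.1 * 2.8284
SS = 148.8 units

148.8 units


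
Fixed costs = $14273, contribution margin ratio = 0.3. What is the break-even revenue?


Formula: BER = Fixed Costs / Contribution Margin Ratio
BER = $14273 / 0.3
BER = $47576.67 (to the nearest cent)

$47576.67


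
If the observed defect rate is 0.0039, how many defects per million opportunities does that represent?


DPMO = defect_rate * 1000000 = 0.0039 * 1000000

3900


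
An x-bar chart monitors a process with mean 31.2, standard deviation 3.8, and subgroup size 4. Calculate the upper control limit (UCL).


UCL = 31.2 + 3 * 3.8 / sqrt(4)

36.9


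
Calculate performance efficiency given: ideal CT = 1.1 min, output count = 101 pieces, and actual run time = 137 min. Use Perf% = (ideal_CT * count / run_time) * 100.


Formula: Performance = (Ideal CT * Total Count) / Run Time * 100
Ideal output time = 1.1 * 101 = 111.1 min
Performance = 111.1 / 137 * 100 = 81.1%

81.1%


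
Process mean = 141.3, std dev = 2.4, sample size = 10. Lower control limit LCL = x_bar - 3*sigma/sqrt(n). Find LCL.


LCL = 141.3 - 3 * 2.4 / sqrt(10)

139.02


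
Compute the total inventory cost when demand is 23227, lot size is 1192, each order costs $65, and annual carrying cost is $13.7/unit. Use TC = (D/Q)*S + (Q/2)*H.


TC = 23227/1192 * 65 + 1192/2 * 13.7

$9431.77


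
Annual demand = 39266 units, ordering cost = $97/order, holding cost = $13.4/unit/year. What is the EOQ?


Formula: EOQ = sqrt(2 * D * S / H)
Numerator: 2 * 39266 * 97 = 7617604
2DS/H = 7617604 / 13.4 = 568477.9
EOQ = sqrt(568477.9) = 754.0 units

754.0 units


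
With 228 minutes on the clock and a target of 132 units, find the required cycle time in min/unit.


Formula: CT = Available Time / Number of Units
CT = 228 min / 132 units
CT = 1.73 min/unit

1.73 min/unit


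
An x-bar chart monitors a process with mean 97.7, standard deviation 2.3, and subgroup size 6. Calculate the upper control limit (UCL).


UCL = 97.7 + 3 * 2.3 / sqrt(6)

100.52


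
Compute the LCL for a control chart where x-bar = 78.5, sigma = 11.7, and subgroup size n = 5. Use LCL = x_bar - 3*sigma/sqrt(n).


LCL = 78.5 - 3 * 11.7 / sqrt(5)

62.8


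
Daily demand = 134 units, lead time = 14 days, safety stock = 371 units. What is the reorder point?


Formula: ROP = (Daily Demand * Lead Time) + Safety Stock
Demand during lead time = 134 * 14 = 1876 units
ROP = 1876 + 371 = 2247 units

2247 units


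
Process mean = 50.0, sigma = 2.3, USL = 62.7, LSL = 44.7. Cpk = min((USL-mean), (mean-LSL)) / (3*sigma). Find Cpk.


Cpu = (62.7 - 50.0) / (3 * 2.3) = 1.84
Cpl = (50.0 - 44.7) / (3 * 2.3) = 0.77
Cpk = min(1.84, 0.77) = 0.77

0.77


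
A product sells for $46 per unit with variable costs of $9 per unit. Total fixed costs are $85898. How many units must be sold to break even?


Formula: BEQ = Fixed Costs / (Price - Variable Cost)
Contribution margin = $46 - $9 = $37/unit
BEQ = ceil($85898 / $37/unit) = ceil(2321.57) = 2322 units

2322 units


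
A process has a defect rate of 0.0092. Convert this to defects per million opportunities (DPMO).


DPMO = defect_rate * 1000000 = 0.0092 * 1000000

9200


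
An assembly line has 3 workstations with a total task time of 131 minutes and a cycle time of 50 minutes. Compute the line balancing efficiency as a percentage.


Formula: Efficiency = Sum of Task Times / (N_stations * CT) * 100
Total station capacity = 3 stations * 50 min = 150 min
Efficiency = 131 / 150 * 100 = 87.3%

87.3%


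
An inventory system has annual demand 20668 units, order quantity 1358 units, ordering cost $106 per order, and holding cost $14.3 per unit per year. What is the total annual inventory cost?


TC = 20668/1358 * 106 + 1358/2 * 14.3

$11322.96


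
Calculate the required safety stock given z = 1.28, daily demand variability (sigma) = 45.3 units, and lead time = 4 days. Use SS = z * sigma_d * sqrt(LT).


Formula: SS = z * sigma_d * sqrt(LT)
sqrt(LT) = sqrt(4) = 2.0
SS = 1.28 * 45.3 * 2.0
SS = 116.0 units

116.0 units


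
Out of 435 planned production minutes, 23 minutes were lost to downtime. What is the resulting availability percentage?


Formula: Availability = (Planned Time - Downtime) / Planned Time * 100
Uptime = 435 - 23 = 412 min
Availability = 412 / 435 * 100 = 94.7%

94.7%


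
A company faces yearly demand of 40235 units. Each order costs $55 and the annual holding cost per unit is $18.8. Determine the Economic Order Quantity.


Formula: EOQ = sqrt(2 * D * S / H)
Numerator: 2 * 40235 * 55 = 4425850
2DS/H = 4425850 / 18.8 = 235417.6
EOQ = sqrt(235417.6) = 485.2 units

485.2 units


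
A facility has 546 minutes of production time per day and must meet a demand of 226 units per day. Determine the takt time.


Formula: Takt Time = Available Production Time / Customer Demand
Takt = 546 min/day / 226 units/day
Takt = 2.42 min/unit

2.42 min/unit


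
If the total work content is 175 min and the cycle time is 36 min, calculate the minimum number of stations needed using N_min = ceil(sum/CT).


Formula: N_min = ceil(Sum of Task Times / Cycle Time)
N_min = ceil(175 min / 36 min) = ceil(4.8611)
N_min = 5 stations

5


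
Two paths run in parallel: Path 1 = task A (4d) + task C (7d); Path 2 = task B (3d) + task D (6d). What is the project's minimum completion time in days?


Path 1 = 4 + 7 = 11 days
Path 2 = 3 + 6 = 9 days
Duration = max(11, 9) = 11 days

11 days


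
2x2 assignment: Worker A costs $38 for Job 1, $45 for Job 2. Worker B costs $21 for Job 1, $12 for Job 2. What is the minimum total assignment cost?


Option 1: A->1 + B->2 = $38 + $12 = $50
Option 2: A->2 + B->1 = $45 + $21 = $66
Min cost = min($50, $66) = $50

$50


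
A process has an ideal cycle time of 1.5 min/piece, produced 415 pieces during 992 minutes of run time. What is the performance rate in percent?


Formula: Performance = (Ideal CT * Total Count) / Run Time * 100
Ideal output time = 1.5 * 415 = 622.5 min
Performance = 622.5 / 992 * 100 = 62.8%

62.8%


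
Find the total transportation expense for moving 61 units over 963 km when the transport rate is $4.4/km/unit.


TC = dist * cost * units = 963 * 4.4 * 61 = $258469.20

$258469.20


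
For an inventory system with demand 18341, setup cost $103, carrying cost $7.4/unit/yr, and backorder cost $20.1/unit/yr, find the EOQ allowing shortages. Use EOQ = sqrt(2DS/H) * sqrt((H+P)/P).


Formula: EOQ* = sqrt(2DS/H) * sqrt((H+P)/P)
Base EOQ = sqrt(2*18341*103/7.4) = 714.54 units
Correction = sqrt((7.4+20.1)/20.1) = 1.16968
EOQ* = 714.54 * 1.16968 = 835.8 units

835.8 units


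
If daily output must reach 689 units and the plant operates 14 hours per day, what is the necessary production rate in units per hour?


Formula: Production Rate = Daily Demand / Available Hours
Rate = 689 units/day / 14 hours/day
Rate = 49.2 units/hour

49.2 units/hour


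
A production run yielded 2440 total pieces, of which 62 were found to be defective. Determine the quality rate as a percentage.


Formula: Quality Rate = Good Pieces / Total Pieces * 100
Good pieces = 2440 - 62 = 2378
QR = 2378 / 2440 * 100 = 97.5%

97.5%


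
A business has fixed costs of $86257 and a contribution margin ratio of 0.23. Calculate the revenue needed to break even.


Formula: BER = Fixed Costs / Contribution Margin Ratio
BER = $86257 / 0.23
BER = $375030.43 (to the nearest cent)

$375030.43


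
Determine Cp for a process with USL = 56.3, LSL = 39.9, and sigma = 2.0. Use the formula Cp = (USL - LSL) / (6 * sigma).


Cp = (56.3 - 39.9) / (6 * 2.0)

1.37


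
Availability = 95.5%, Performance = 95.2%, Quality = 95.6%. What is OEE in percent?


Formula: OEE = Availability * Performance * Quality / 10000
A * P = 95.5% * 95.2% / 100 = 90.92%
OEE = 90.92% * 95.6% / 100 = 86.9%

86.9%


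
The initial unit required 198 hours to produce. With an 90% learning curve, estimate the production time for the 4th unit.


Formula: T_n = T_1 * (learning_rate)^(log2(n)) where learning_rate = rate/100
Doublings = log2(4) = 2
T_n = 198 * 0.9^2
T_n = 198 * 0.81 = 160.4 hours

160.4 hours


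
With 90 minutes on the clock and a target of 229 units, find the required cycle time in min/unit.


Formula: CT = Available Time / Number of Units
CT = 90 min / 229 units
CT = 0.39 min/unit

0.39 min/unit


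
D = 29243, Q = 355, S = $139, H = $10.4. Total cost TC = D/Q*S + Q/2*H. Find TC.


TC = 29243/355 * 139 + 355/2 * 10.4

$13296.08


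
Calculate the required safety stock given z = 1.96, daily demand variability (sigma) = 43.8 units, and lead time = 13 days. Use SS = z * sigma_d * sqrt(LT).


Formula: SS = z * sigma_d * sqrt(LT)
sqrt(LT) = sqrt(13) = 3.6056
SS = 1.96 * 43.8 * 3.6056
SS = 309.5 units

309.5 units


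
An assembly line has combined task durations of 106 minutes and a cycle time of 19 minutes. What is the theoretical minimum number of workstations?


Formula: N_min = ceil(Sum of Task Times / Cycle Time)
N_min = ceil(106 min / 19 min) = ceil(5.5789)
N_min = 6 stations

6


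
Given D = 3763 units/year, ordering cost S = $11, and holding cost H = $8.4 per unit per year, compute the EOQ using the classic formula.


Formula: EOQ = sqrt(2 * D * S / H)
Numerator: 2 * 3763 * 11 = 82786
2DS/H = 82786 / 8.4 = 9855.5
EOQ = sqrt(9855.5) = 99.3 units

99.3 units


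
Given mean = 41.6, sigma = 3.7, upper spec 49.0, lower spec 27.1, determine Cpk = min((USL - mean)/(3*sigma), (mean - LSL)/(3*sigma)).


Cpu = (49.0 - 41.6) / (3 * 3.7) = 0.67
Cpl = (41.6 - 27.1) / (3 * 3.7) = 1.31
Cpk = min(0.67, 1.31) = 0.67

0.67


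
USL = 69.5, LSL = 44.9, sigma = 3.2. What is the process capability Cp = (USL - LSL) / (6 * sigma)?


Cp = (69.5 - 44.9) / (6 * 3.2)

1.28


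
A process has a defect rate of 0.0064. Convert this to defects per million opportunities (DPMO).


DPMO = defect_rate * 1000000 = 0.0064 * 1000000

6400


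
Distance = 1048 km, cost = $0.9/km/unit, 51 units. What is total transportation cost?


TC = dist * cost * units = 1048 * 0.9 * 51 = $48103.20

$48103.20


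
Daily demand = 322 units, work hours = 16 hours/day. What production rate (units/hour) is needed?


Formula: Production Rate = Daily Demand / Available Hours
Rate = 322 units/day / 16 hours/day
Rate = 20.1 units/hour

20.1 units/hour


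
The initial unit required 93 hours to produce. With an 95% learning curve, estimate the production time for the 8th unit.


Formula: T_n = T_1 * (learning_rate)^(log2(n)) where learning_rate = rate/100
Doublings = log2(8) = 3
T_n = 93 * 0.95^3
T_n = 93 * 0.8574 = 79.7 hours

79.7 hours


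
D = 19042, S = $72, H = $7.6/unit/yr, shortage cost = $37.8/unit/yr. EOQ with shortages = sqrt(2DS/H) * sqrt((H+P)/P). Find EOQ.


Formula: EOQ* = sqrt(2DS/H) * sqrt((H+P)/P)
Base EOQ = sqrt(2*19042*72/7.6) = 600.66 units
Correction = sqrt((7.6+37.8)/37.8) = 1.09593
EOQ* = 600.66 * 1.09593 = 658.3 units

658.3 units


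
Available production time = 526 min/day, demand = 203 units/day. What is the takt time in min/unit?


Formula: Takt Time = Available Production Time / Customer Demand
Takt = 526 min/day / 203 units/day
Takt = 2.59 min/unit

2.59 min/unit


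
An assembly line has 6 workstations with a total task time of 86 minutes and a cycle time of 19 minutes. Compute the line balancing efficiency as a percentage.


Formula: Efficiency = Sum of Task Times / (N_stations * CT) * 100
Total station capacity = 6 stations * 19 min = 114 min
Efficiency = 86 / 114 * 100 = 75.4%

75.4%


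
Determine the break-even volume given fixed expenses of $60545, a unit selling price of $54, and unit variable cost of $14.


Formula: BEQ = Fixed Costs / (Price - Variable Cost)
Contribution margin = $54 - $14 = $40/unit
BEQ = ceil($60545 / $40/unit) = ceil(1513.62) = 1514 units

1514 units


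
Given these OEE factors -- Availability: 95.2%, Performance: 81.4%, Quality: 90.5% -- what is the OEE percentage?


Formula: OEE = Availability * Performance * Quality / 10000
A * P = 95.2% * 81.4% / 100 = 77.49%
OEE = 77.49% * 90.5% / 100 = 70.1%

70.1%


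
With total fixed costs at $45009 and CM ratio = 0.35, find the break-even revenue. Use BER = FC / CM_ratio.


Formula: BER = Fixed Costs / Contribution Margin Ratio
BER = $45009 / 0.35
BER = $128597.14 (to the nearest cent)

$128597.14


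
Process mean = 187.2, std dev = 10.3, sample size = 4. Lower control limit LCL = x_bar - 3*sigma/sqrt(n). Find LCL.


LCL = 187.2 - 3 * 10.3 / sqrt(4)

171.75


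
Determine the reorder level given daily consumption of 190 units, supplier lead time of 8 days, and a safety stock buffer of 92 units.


Formula: ROP = (Daily Demand * Lead Time) + Safety Stock
Demand during lead time = 190 * 8 = 1520 units
ROP = 1520 + 92 = 1612 units

1612 units


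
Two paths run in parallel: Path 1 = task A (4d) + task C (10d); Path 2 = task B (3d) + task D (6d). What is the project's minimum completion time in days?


Path 1 = 4 + 10 = 14 days
Path 2 = 3 + 6 = 9 days
Duration = max(14, 9) = 14 days

14 days


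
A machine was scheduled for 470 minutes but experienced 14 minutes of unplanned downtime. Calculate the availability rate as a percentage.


Formula: Availability = (Planned Time - Downtime) / Planned Time * 100
Uptime = 470 - 14 = 456 min
Availability = 456 / 470 * 100 = 97.0%

97.0%


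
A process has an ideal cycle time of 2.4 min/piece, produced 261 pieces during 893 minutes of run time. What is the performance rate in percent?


Formula: Performance = (Ideal CT * Total Count) / Run Time * 100
Ideal output time = 2.4 * 261 = 626.4 min
Performance = 626.4 / 893 * 100 = 70.1%

70.1%


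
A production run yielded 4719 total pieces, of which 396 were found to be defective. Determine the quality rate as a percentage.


Formula: Quality Rate = Good Pieces / Total Pieces * 100
Good pieces = 4719 - 396 = 4323
QR = 4323 / 4719 * 100 = 91.6%

91.6%


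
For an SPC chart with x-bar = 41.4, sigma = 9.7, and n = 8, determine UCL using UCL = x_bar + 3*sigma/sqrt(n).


UCL = 41.4 + 3 * 9.7 / sqrt(8)

51.69


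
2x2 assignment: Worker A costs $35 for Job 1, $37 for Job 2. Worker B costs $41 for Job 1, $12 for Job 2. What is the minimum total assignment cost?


Option 1: A->1 + B->2 = $35 + $12 = $47
Option 2: A->2 + B->1 = $37 + $41 = $78
Min cost = min($47, $78) = $47

$47


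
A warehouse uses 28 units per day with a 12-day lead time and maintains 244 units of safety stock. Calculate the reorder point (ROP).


Formula: ROP = (Daily Demand * Lead Time) + Safety Stock
Demand during lead time = 28 * 12 = 336 units
ROP = 336 + 244 = 580 units

580 units


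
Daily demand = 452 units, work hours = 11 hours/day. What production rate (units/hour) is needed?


Formula: Production Rate = Daily Demand / Available Hours
Rate = 452 units/day / 11 hours/day
Rate = 41.1 units/hour

41.1 units/hour


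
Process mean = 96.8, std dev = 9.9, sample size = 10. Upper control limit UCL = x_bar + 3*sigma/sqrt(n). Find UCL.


UCL = 96.8 + 3 * 9.9 / sqrt(10)

106.19


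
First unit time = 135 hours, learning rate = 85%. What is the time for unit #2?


Formula: T_n = T_1 * (learning_rate)^(log2(n)) where learning_rate = rate/100
Doublings = log2(2) = 1
T_n = 135 * 0.85^1
T_n = 135 * 0.85 = 114.8 hours

114.8 hours


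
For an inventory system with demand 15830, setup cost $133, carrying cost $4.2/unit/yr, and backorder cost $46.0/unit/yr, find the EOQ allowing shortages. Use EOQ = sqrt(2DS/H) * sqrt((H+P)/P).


Formula: EOQ* = sqrt(2DS/H) * sqrt((H+P)/P)
Base EOQ = sqrt(2*15830*133/4.2) = 1001.28 units
Correction = sqrt((4.2+46.0)/46.0) = 1.04466
EOQ* = 1001.28 * 1.04466 = 1046.0 units

1046.0 units


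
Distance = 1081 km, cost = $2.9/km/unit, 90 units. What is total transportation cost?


TC = dist * cost * units = 1081 * 2.9 * 90 = $282141.00

$282141.00


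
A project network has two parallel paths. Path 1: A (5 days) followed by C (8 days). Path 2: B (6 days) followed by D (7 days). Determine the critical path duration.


Path 1 = 5 + 8 = 13 days
Path 2 = 6 + 7 = 13 days
Duration = max(13, 13) = 13 days

13 days


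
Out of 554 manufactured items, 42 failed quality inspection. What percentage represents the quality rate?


Formula: Quality Rate = Good Pieces / Total Pieces * 100
Good pieces = 554 - 42 = 512
QR = 512 / 554 * 100 = 92.4%

92.4%


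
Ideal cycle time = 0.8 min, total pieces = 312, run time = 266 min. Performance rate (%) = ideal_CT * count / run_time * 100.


Formula: Performance = (Ideal CT * Total Count) / Run Time * 100
Ideal output time = 0.8 * 312 = 249.6 min
Performance = 249.6 / 266 * 100 = 93.8%

93.8%


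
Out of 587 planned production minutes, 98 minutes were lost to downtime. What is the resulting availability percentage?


Formula: Availability = (Planned Time - Downtime) / Planned Time * 100
Uptime = 587 - 98 = 489 min
Availability = 489 / 587 * 100 = 83.3%

83.3%


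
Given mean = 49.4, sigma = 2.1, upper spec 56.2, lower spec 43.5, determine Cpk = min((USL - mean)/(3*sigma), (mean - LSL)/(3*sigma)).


Cpu = (56.2 - 49.4) / (3 * 2.1) = 1.08
Cpl = (49.4 - 43.5) / (3 * 2.1) = 0.94
Cpk = min(1.08, 0.94) = 0.94

0.94


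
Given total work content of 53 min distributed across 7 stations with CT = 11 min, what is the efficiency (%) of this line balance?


Formula: Efficiency = Sum of Task Times / (N_stations * CT) * 100
Total station capacity = 7 stations * 11 min = 77 min
Efficiency = 53 / 77 * 100 = 68.8%

68.8%


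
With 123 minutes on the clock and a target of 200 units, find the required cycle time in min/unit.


Formula: CT = Available Time / Number of Units
CT = 123 min / 200 units
CT = 0.62 min/unit

0.62 min/unit


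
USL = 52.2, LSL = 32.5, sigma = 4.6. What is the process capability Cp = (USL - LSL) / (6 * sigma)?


Cp = (52.2 - 32.5) / (6 * 4.6)

0.71


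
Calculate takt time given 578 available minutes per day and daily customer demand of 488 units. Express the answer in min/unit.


Formula: Takt Time = Available Production Time / Customer Demand
Takt = 578 min/day / 488 units/day
Takt = 1.18 min/unit

1.18 min/unit


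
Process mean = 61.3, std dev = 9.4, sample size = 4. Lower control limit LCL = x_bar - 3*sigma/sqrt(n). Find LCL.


LCL = 61.3 - 3 * 9.4 / sqrt(4)

47.2


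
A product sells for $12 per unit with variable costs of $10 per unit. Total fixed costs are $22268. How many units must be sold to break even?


Formula: BEQ = Fixed Costs / (Price - Variable Cost)
Contribution margin = $12 - $10 = $2/unit
BEQ = ceil($22268 / $2/unit) = ceil(11134.0) = 11134 units

11134 units


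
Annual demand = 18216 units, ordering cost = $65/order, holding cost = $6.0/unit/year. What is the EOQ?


Formula: EOQ = sqrt(2 * D * S / H)
Numerator: 2 * 18216 * 65 = 2368080
2DS/H = 2368080 / 6.0 = 394680.0
EOQ = sqrt(394680.0) = 628.2 units

628.2 units


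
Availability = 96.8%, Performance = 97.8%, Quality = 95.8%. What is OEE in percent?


Formula: OEE = Availability * Performance * Quality / 10000
A * P = 96.8% * 97.8% / 100 = 94.67%
OEE = 94.67% * 95.8% / 100 = 90.7%

90.7%


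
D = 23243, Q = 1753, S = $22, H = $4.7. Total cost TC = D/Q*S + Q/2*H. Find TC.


TC = 23243/1753 * 22 + 1753/2 * 4.7

$4411.25


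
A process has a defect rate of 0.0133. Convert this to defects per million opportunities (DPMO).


DPMO = defect_rate * 1000000 = 0.0133 * 1000000

13300


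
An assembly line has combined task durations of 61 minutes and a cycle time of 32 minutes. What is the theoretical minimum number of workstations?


Formula: N_min = ceil(Sum of Task Times / Cycle Time)
N_min = ceil(61 min / 32 min) = ceil(1.9062)
N_min = 2 stations

2


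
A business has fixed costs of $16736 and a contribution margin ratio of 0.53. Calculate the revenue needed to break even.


Formula: BER = Fixed Costs / Contribution Margin Ratio
BER = $16736 / 0.53
BER = $31577.36 (to the nearest cent)

$31577.36


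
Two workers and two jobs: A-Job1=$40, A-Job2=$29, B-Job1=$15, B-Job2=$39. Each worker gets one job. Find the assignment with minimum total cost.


Option 1: A->1 + B->2 = $40 + $39 = $79
Option 2: A->2 + B->1 = $29 + $15 = $44
Min cost = min($79, $44) = $44

$44


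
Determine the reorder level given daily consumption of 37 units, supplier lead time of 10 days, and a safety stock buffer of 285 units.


Formula: ROP = (Daily Demand * Lead Time) + Safety Stock
Demand during lead time = 37 * 10 = 370 units
ROP = 370 + 285 = 655 units

655 units


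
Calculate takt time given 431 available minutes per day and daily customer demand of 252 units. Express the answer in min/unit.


Formula: Takt Time = Available Production Time / Customer Demand
Takt = 431 min/day / 252 units/day
Takt = 1.71 min/unit

1.71 min/unit


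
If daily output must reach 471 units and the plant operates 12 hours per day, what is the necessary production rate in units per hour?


Formula: Production Rate = Daily Demand / Available Hours
Rate = 471 units/day / 12 hours/day
Rate = 39.3 units/hour

39.3 units/hour


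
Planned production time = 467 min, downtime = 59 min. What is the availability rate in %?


Formula: Availability = (Planned Time - Downtime) / Planned Time * 100
Uptime = 467 - 59 = 408 min
Availability = 408 / 467 * 100 = 87.4%

87.4%


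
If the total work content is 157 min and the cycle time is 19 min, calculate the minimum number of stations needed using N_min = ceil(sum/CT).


Formula: N_min = ceil(Sum of Task Times / Cycle Time)
N_min = ceil(157 min / 19 min) = ceil(8.2632)
N_min = 9 stations

9


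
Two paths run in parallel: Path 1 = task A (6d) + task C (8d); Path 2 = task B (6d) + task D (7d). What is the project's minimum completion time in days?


Path 1 = 6 + 8 = 14 days
Path 2 = 6 + 7 = 13 days
Duration = max(14, 13) = 14 days

14 days


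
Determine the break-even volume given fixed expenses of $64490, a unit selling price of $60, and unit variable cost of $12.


Formula: BEQ = Fixed Costs / (Price - Variable Cost)
Contribution margin = $60 - $12 = $48/unit
BEQ = ceil($64490 / $48/unit) = ceil(1343.54) = 1344 units

1344 units


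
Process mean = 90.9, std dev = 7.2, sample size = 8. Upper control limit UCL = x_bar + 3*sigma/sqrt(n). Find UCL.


UCL = 90.9 + 3 * 7.2 / sqrt(8)

98.54


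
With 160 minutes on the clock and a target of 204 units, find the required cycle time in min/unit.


Formula: CT = Available Time / Number of Units
CT = 160 min / 204 units
CT = 0.78 min/unit

0.78 min/unit


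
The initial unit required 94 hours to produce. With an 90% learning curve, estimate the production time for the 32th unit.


Formula: T_n = T_1 * (learning_rate)^(log2(n)) where learning_rate = rate/100
Doublings = log2(32) = 5
T_n = 94 * 0.9^5
T_n = 94 * 0.5905 = 55.5 hours

55.5 hours


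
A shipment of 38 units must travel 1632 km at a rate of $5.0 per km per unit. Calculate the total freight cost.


TC = dist * cost * units = 1632 * 5.0 * 38 = $310080.00

$310080.00


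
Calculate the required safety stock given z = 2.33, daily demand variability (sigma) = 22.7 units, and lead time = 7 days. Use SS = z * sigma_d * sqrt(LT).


Formula: SS = z * sigma_d * sqrt(LT)
sqrt(LT) = sqrt(7) = 2.6458
SS = 2.33 * 22.7 * 2.6458
SS = 139.9 units

139.9 units


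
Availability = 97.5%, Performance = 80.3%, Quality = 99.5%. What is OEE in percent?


Formula: OEE = Availability * Performance * Quality / 10000
A * P = 97.5% * 80.3% / 100 = 78.29%
OEE = 78.29% * 99.5% / 100 = 77.9%

77.9%


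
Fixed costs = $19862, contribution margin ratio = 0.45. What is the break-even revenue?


Formula: BER = Fixed Costs / Contribution Margin Ratio
BER = $19862 / 0.45
BER = $44137.78 (to the nearest cent)

$44137.78


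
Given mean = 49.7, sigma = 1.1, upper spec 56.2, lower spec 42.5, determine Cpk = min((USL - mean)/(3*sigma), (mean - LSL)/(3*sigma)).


Cpu = (56.2 - 49.7) / (3 * 1.1) = 1.97
Cpl = (49.7 - 42.5) / (3 * 1.1) = 2.18
Cpk = min(1.97, 2.18) = 1.97

1.97


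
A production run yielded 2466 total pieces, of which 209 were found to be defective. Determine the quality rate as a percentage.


Formula: Quality Rate = Good Pieces / Total Pieces * 100
Good pieces = 2466 - 209 = 2257
QR = 2257 / 2466 * 100 = 91.5%

91.5%


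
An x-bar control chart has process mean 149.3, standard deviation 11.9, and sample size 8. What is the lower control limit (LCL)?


LCL = 149.3 - 3 * 11.9 / sqrt(8)

136.68


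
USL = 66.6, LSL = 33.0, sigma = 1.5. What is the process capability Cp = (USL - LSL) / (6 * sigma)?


Cp = (66.6 - 33.0) / (6 * 1.5)

3.73


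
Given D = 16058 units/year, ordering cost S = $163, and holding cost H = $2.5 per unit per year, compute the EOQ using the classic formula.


Formula: EOQ = sqrt(2 * D * S / H)
Numerator: 2 * 16058 * 163 = 5234908
2DS/H = 5234908 / 2.5 = 2093963.2
EOQ = sqrt(2093963.2) = 1447.1 units

1447.1 units


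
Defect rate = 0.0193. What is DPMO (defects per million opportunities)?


DPMO = defect_rate * 1000000 = 0.0193 * 1000000

19300


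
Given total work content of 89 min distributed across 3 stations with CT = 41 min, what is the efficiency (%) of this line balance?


Formula: Efficiency = Sum of Task Times / (N_stations * CT) * 100
Total station capacity = 3 stations * 41 min = 123 min
Efficiency = 89 / 123 * 100 = 72.4%

72.4%


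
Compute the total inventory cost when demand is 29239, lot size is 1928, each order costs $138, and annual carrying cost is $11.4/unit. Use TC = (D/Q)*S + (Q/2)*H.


TC = 29239/1928 * 138 + 1928/2 * 11.4

$13082.43


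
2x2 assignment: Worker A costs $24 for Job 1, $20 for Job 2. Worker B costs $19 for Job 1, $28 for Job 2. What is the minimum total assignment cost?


Option 1: A->1 + B->2 = $24 + $28 = $52
Option 2: A->2 + B->1 = $20 + $19 = $39
Min cost = min($52, $39) = $39

$39


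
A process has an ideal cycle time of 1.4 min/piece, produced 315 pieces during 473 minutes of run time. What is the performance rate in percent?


Formula: Performance = (Ideal CT * Total Count) / Run Time * 100
Ideal output time = 1.4 * 315 = 441.0 min
Performance = 441.0 / 473 * 100 = 93.2%

93.2%


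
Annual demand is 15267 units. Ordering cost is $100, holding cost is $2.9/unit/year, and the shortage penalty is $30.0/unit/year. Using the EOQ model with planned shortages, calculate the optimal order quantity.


Formula: EOQ* = sqrt(2DS/H) * sqrt((H+P)/P)
Base EOQ = sqrt(2*15267*100/2.9) = 1026.11 units
Correction = sqrt((2.9+30.0)/30.0) = 1.04722
EOQ* = 1026.11 * 1.04722 = 1074.6 units

1074.6 units


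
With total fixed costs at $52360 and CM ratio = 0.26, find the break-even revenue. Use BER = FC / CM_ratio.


Formula: BER = Fixed Costs / Contribution Margin Ratio
BER = $52360 / 0.26
BER = $201384.62 (to the nearest cent)

$201384.62


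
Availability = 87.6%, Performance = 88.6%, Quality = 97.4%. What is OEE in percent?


Formula: OEE = Availability * Performance * Quality / 10000
A * P = 87.6% * 88.6% / 100 = 77.61%
OEE = 77.61% * 97.4% / 100 = 75.6%

75.6%


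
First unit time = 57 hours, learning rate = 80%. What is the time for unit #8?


Formula: T_n = T_1 * (learning_rate)^(log2(n)) where learning_rate = rate/100
Doublings = log2(8) = 3
T_n = 57 * 0.8^3
T_n = 57 * 0.512 = 29.2 hours

29.2 hours


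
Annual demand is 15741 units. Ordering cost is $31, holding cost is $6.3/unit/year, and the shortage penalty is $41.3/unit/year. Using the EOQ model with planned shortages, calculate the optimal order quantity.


Formula: EOQ* = sqrt(2DS/H) * sqrt((H+P)/P)
Base EOQ = sqrt(2*15741*31/6.3) = 393.59 units
Correction = sqrt((6.3+41.3)/41.3) = 1.07357
EOQ* = 393.59 * 1.07357 = 422.5 units

422.5 units


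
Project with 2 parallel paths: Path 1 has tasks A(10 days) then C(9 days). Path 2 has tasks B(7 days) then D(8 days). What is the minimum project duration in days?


Path 1 = 10 + 9 = 19 days
Path 2 = 7 + 8 = 15 days
Duration = max(19, 15) = 19 days

19 days


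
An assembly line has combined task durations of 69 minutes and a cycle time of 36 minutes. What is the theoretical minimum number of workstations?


Formula: N_min = ceil(Sum of Task Times / Cycle Time)
N_min = ceil(69 min / 36 min) = ceil(1.9167)
N_min = 2 stations

2


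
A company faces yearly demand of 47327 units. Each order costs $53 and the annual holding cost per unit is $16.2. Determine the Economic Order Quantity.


Formula: EOQ = sqrt(2 * D * S / H)
Numerator: 2 * 47327 * 53 = 5016662
2DS/H = 5016662 / 16.2 = 309670.5
EOQ = sqrt(309670.5) = 556.5 units

556.5 units


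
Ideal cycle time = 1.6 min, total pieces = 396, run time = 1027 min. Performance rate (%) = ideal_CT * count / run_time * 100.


Formula: Performance = (Ideal CT * Total Count) / Run Time * 100
Ideal output time = 1.6 * 396 = 633.6 min
Performance = 633.6 / 1027 * 100 = 61.7%

61.7%


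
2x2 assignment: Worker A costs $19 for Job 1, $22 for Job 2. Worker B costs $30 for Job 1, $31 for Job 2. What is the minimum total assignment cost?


Option 1: A->1 + B->2 = $19 + $31 = $50
Option 2: A->2 + B->1 = $22 + $30 = $52
Min cost = min($50, $52) = $50

$50


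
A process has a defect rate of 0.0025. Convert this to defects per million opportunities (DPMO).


DPMO = defect_rate * 1000000 = 0.0025 * 1000000

2500


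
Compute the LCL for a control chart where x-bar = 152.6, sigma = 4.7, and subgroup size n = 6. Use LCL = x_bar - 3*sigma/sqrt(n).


LCL = 152.6 - 3 * 4.7 / sqrt(6)

146.84


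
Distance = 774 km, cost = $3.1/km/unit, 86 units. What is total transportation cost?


TC = dist * cost * units = 774 * 3.1 * 86 = $206348.40

$206348.40


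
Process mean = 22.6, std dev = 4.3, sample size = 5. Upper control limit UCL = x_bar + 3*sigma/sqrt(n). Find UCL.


UCL = 22.6 + 3 * 4.3 / sqrt(5)

28.37


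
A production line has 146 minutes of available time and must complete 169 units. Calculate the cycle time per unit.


Formula: CT = Available Time / Number of Units
CT = 146 min / 169 units
CT = 0.86 min/unit

0.86 min/unit


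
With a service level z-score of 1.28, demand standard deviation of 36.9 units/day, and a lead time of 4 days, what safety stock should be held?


Formula: SS = z * sigma_d * sqrt(LT)
sqrt(LT) = sqrt(4) = 2.0
SS = 1.28 * 36.9 * 2.0
SS = 94.5 units

94.5 units


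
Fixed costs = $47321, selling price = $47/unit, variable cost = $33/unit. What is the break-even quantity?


Formula: BEQ = Fixed Costs / (Price - Variable Cost)
Contribution margin = $47 - $33 = $14/unit
BEQ = ceil($47321 / $14/unit) = ceil(3380.07) = 3381 units

3381 units


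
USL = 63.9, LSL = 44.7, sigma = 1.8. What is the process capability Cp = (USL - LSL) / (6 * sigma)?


Cp = (63.9 - 44.7) / (6 * 1.8)

1.78


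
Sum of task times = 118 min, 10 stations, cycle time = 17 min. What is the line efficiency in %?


Formula: Efficiency = Sum of Task Times / (N_stations * CT) * 100
Total station capacity = 10 stations * 17 min = 170 min
Efficiency = 118 / 170 * 100 = 69.4%

69.4%


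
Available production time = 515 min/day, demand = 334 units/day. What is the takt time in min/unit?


Formula: Takt Time = Available Production Time / Customer Demand
Takt = 515 min/day / 334 units/day
Takt = 1.54 min/unit

1.54 min/unit


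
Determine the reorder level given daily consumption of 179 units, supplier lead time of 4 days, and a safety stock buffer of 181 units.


Formula: ROP = (Daily Demand * Lead Time) + Safety Stock
Demand during lead time = 179 * 4 = 716 units
ROP = 716 + 181 = 897 units

897 units


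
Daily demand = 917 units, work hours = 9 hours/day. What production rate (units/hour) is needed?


Formula: Production Rate = Daily Demand / Available Hours
Rate = 917 units/day / 9 hours/day
Rate = 101.9 units/hour

101.9 units/hour


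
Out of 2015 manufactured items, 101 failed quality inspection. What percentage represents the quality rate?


Formula: Quality Rate = Good Pieces / Total Pieces * 100
Good pieces = 2015 - 101 = 1914
QR = 1914 / 2015 * 100 = 95.0%

95.0%


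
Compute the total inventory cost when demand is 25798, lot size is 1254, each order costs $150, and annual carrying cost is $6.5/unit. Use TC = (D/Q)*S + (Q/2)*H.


TC = 25798/1254 * 150 + 1254/2 * 6.5

$7161.39


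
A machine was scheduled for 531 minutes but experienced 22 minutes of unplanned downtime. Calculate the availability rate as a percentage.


Formula: Availability = (Planned Time - Downtime) / Planned Time * 100
Uptime = 531 - 22 = 509 min
Availability = 509 / 531 * 100 = 95.9%

95.9%


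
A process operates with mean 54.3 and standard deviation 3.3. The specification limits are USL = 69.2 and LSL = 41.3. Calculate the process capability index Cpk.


Cpu = (69.2 - 54.3) / (3 * 3.3) = 1.51
Cpl = (54.3 - 41.3) / (3 * 3.3) = 1.31
Cpk = min(1.51, 1.31) = 1.31

1.31
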